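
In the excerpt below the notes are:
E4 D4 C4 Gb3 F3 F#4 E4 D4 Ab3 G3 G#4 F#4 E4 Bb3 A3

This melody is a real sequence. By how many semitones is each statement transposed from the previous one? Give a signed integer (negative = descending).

2

The 5-note cells begin on E4, F#4, G#4 — each up a 2nd from the last.
E4→F#4 is 66 − 64 = 2 semitones.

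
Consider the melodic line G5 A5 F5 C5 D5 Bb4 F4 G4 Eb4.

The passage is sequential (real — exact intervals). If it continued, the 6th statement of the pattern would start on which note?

Ab2

Taking 3-note groups, the heads are G5, C5, F4: the pattern moves down a 5th.
Extending the heads down a 5th: Bb3 → Eb3 → Ab2.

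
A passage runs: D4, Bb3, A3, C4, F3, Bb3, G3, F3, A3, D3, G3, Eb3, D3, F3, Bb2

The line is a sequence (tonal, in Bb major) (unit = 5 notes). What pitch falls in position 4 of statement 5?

Bb2

The unit is 5 notes. Position-4 pitches of the 3 shown cells: C4, A3, F3.
Each moves down a 3rd. Continuing: D3 → Bb2.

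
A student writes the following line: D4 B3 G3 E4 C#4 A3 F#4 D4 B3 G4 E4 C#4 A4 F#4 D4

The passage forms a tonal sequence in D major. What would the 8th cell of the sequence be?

The 3-note cells begin on D4, E4, F#4, G4, A4 — each up a 2nd from the last.
Carrying on: B4 → C#5 → D5.
So cell 8 is D5 B4 G4.

D5 B4 G4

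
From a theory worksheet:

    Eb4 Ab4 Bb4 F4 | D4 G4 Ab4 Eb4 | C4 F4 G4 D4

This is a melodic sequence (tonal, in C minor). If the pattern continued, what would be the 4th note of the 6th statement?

With 4-note cells, note 4 of each statement runs F4, Eb4, D4.
Extending down a 2nd: C4 → Bb3 → Ab3.

Ab3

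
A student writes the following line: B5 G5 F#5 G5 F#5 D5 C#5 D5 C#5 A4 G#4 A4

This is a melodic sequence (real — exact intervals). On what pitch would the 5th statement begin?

Unit = 4 notes; the statements start on B5, F#5, C#5, moving down a 4th each time.
Extending the heads down a 4th: G#4 → D#4.

D#4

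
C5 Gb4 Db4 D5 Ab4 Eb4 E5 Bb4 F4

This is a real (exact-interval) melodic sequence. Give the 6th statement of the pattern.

Taking 3-note groups, the heads are C5, D5, E5: the pattern moves up a 2nd.
Continuing the starts: F#5 → G#5 → A#5.
From A#5 the exact shape gives A#5 E5 B4.

A#5 E5 B4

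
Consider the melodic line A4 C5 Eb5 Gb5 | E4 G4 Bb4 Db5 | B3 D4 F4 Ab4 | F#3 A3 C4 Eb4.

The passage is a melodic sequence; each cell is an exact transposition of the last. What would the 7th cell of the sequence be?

D#2 F#2 A2 C3

Taking 4-note groups, the heads are A4, E4, B3, F#3: the pattern moves down a 4th.
Extending down a 4th: C#3 → G#2 → D#2.
From D#2 the exact shape gives D#2 F#2 A2 C3.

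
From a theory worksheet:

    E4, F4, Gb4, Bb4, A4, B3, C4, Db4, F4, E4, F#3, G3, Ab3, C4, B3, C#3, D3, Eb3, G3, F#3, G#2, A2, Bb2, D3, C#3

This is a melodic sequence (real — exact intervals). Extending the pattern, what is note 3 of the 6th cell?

F2

With 5-note cells, note 3 of each statement runs Gb4, Db4, Ab3, Eb3, Bb2.
Each moves down a 4th; the next is F2.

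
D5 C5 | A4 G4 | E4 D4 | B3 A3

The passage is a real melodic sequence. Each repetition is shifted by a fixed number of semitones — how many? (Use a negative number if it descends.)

-5

Taking 2-note groups, the heads are D5, A4, E4, B3: the pattern moves down a 4th.
D5→A4 is 69 − 74 = -5 semitones.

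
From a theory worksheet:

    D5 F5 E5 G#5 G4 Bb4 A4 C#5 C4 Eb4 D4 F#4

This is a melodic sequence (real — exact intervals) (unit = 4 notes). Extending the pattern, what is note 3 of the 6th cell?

F2

The unit is 4 notes. Position-3 pitches of the 3 shown cells: E5, A4, D4.
Extending down a 5th: G3 → C3 → F2.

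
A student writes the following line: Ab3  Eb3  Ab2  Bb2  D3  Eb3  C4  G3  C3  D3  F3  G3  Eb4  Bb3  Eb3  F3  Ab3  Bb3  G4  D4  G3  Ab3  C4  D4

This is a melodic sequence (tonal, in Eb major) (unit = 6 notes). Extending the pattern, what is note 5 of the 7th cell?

With 6-note cells, note 5 of each statement runs D3, F3, Ab3, C4.
Carrying that up a 3rd forward: Eb4 → G4 → Bb4.

Bb4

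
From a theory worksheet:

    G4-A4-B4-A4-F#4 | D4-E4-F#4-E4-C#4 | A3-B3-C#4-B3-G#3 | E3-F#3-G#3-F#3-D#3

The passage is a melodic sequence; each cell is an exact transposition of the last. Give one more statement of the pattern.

B2 C#3 D#3 C#3 A#2

Unit = 5 notes; the statements start on G4, D4, A3, E3, moving down a 4th each time.
So cell 5 is B2 C#3 D#3 C#3 A#2.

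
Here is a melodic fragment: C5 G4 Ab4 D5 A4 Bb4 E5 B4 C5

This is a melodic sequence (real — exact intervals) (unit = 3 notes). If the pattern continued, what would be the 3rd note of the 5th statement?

With 3-note cells, note 3 of each statement runs Ab4, Bb4, C5.
Extending up a 2nd: D5 → E5.

E5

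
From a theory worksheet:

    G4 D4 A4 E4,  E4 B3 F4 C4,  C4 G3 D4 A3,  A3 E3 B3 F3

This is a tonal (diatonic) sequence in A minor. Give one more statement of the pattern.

The 4-note cells begin on G4, E4, C4, A3 — each down a 3rd from the last.
So cell 5 is F3 C3 G3 D3.

F3 C3 G3 D3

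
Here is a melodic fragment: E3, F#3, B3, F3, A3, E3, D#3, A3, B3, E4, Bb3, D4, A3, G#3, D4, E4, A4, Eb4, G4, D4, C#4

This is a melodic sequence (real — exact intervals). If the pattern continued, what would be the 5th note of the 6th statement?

Grouping in 7s, the 5th note of each cell is A3, D4, G4.
Extending up a 4th: C5 → F5 → Bb5.

Bb5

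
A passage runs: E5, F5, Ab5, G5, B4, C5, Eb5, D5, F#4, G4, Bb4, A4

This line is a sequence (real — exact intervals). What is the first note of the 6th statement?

D#3

With a 4-note motive the entries are E5, B4, F#4, each down a 4th from the previous.
Continuing: C#4 → G#3 → D#3. Statement 6 starts on D#3.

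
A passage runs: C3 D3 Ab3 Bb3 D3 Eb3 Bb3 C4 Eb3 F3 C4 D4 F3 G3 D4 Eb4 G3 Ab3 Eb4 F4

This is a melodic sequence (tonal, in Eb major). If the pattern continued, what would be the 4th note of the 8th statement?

Bb4

Grouping in 4s, the 4th note of each cell is Bb3, C4, D4, Eb4, F4.
Each moves up a 2nd. Continuing: G4 → Ab4 → Bb4.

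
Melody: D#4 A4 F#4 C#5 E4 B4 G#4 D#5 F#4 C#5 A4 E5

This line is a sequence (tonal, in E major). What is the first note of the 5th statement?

A4

With a 4-note motive the entries are D#4, E4, F#4, each up a 2nd from the previous.
Continuing: G#4 → A4. Statement 5 starts on A4.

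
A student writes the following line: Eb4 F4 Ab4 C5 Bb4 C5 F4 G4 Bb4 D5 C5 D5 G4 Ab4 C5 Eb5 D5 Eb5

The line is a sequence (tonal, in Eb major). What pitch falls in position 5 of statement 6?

Grouping in 6s, the 5th note of each cell is Bb4, C5, D5.
Extending up a 2nd: Eb5 → F5 → G5.

G5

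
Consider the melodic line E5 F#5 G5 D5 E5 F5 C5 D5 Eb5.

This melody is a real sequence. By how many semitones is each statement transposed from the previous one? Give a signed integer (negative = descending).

-2

Taking 3-note groups, the heads are E5, D5, C5: the pattern moves down a 2nd.
E5 to D5 spans -2 semitones.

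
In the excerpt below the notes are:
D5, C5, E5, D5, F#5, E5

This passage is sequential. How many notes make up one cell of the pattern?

6 notes total. Splitting into 3 groups of 2:
D5 C5 | E5 D5 | F#5 E5
Every group is a transposition up a 2nd of the one before; no shorter unit works.

2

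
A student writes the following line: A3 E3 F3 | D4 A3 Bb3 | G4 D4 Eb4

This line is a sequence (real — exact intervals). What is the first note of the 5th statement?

With a 3-note motive the entries are A3, D4, G4, each up a 4th from the previous.
Continuing: C5 → F5. Statement 5 starts on F5.

F5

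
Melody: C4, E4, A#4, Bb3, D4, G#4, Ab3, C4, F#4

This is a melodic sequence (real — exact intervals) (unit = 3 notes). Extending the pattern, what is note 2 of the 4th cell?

Bb3

The unit is 3 notes. Position-2 pitches of the 3 shown cells: E4, D4, C4.
One more down a 2nd gives Bb3.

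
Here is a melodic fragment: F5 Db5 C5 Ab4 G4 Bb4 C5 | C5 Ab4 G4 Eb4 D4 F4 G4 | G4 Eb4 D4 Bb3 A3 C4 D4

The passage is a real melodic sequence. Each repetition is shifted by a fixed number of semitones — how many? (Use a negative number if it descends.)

With a 7-note motive the entries are F5, C5, G4, each down a 4th from the previous.
F5→C5 is 72 − 77 = -5 semitones.

-5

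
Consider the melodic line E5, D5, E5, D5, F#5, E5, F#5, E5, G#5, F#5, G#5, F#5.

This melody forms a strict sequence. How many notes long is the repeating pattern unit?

4

Try groups of 4 (3 cells in 12 notes):
E5 D5 E5 D5 | F#5 E5 F#5 E5 | G#5 F#5 G#5 F#5
Each cell is the previous one up a 2nd — so the unit is 4 notes.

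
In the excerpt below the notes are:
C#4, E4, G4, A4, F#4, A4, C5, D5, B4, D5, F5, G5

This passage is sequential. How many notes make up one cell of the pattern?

4

Try groups of 4 (3 cells in 12 notes):
C#4 E4 G4 A4 | F#4 A4 C5 D5 | B4 D5 F5 G5
Each cell is the previous one up a 4th — so the unit is 4 notes.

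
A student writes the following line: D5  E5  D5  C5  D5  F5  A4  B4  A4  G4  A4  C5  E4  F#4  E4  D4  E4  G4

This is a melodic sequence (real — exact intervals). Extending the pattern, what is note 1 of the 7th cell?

With 6-note cells, note 1 of each statement runs D5, A4, E4.
Carrying that down a 4th forward: B3 → F#3 → C#3 → G#2.

G#2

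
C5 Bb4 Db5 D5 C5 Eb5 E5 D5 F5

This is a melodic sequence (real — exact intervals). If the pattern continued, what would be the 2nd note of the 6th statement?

G#5

With 3-note cells, note 2 of each statement runs Bb4, C5, D5.
Extending up a 2nd: E5 → F#5 → G#5.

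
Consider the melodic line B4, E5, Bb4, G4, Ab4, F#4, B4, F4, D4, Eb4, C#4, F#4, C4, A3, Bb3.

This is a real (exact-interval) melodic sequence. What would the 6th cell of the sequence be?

With a 5-note motive the entries are B4, F#4, C#4, each down a 4th from the previous.
Carrying on: G#3 → D#3 → A#2.
From A#2 the exact shape gives A#2 D#3 A2 F#2 G2.

A#2 D#3 A2 F#2 G2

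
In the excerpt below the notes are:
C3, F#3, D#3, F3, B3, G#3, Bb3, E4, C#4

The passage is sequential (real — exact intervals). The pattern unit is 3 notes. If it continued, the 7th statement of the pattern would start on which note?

Gb5

Taking 3-note groups, the heads are C3, F3, Bb3: the pattern moves up a 4th.
Continuing: Eb4 → Ab4 → Db5 → Gb5. Statement 7 starts on Gb5.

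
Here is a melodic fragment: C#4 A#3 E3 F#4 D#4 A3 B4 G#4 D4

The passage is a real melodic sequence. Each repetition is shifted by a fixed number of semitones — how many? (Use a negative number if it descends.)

5

Taking 3-note groups, the heads are C#4, F#4, B4: the pattern moves up a 4th.
C#4→F#4 is 66 − 61 = 5 semitones.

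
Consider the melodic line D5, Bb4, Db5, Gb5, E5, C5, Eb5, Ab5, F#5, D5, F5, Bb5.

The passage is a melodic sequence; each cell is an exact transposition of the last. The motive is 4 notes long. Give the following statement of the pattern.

Unit = 4 notes; the statements start on D5, E5, F#5, moving up a 2nd each time.
So cell 4 is G#5 E5 G5 C6.

G#5 E5 G5 C6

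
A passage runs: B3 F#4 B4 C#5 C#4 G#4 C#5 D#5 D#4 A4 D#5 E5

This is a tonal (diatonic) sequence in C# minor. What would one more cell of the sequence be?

Taking 4-note groups, the heads are B3, C#4, D#4: the pattern moves up a 2nd.
From E4 the diatonic shape gives E4 B4 E5 F#5.

E4 B4 E5 F#5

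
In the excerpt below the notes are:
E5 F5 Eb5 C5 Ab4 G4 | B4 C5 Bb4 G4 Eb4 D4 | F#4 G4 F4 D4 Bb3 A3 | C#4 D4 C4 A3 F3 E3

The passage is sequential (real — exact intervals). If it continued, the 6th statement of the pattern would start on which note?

Unit = 6 notes; the statements start on E5, B4, F#4, C#4, moving down a 4th each time.
Continuing: G#3 → D#3. Statement 6 starts on D#3.

D#3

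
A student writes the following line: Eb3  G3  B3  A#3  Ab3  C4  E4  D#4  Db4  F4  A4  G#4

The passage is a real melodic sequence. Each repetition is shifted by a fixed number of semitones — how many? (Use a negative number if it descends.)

5

With a 4-note motive the entries are Eb3, Ab3, Db4, each up a 4th from the previous.
Counting half-steps from Eb3 to Ab3: 5.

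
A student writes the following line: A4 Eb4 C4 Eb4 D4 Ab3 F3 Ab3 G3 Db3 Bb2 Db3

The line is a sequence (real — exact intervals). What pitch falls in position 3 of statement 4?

Eb2

Grouping in 4s, the 3rd note of each cell is C4, F3, Bb2.
Each moves down a 5th; the next is Eb2.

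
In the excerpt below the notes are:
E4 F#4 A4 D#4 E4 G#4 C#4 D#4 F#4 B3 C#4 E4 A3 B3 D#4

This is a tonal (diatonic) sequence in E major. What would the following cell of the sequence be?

G#3 A3 C#4

With a 3-note motive the entries are E4, D#4, C#4, B3, A3, each down a 2nd from the previous.
From G#3 the diatonic shape gives G#3 A3 C#4.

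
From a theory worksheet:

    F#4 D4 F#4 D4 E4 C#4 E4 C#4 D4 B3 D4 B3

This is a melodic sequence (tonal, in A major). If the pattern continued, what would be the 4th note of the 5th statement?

G#3

The unit is 4 notes. Position-4 pitches of the 3 shown cells: D4, C#4, B3.
Carrying that down a 2nd forward: A3 → G#3.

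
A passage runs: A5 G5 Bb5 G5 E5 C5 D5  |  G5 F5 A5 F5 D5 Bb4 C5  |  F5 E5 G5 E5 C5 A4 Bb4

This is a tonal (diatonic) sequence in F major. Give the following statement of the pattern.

E5 D5 F5 D5 Bb4 G4 A4

Taking 7-note groups, the heads are A5, G5, F5: the pattern moves down a 2nd.
Statement 4 starts on E5 and keeps the same diatonic contour: E5 D5 F5 D5 Bb4 G4 A4.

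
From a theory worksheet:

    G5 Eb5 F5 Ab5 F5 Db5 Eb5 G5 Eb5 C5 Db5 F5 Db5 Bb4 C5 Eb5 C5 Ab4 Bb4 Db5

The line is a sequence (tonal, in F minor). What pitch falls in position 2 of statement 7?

F4

With 4-note cells, note 2 of each statement runs Eb5, Db5, C5, Bb4, Ab4.
Extending down a 2nd: G4 → F4.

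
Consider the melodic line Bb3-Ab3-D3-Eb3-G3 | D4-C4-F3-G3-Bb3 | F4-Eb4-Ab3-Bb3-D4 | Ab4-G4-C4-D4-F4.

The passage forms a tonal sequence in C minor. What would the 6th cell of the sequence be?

Eb5 D5 G4 Ab4 C5

With a 5-note motive the entries are Bb3, D4, F4, Ab4, each up a 3rd from the previous.
Continuing the starts: C5 → Eb5.
From Eb5 the diatonic shape gives Eb5 D5 G4 Ab4 C5.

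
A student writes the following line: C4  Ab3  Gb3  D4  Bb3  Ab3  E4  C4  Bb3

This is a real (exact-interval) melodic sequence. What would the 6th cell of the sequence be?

A#4 F#4 E4

The 3-note cells begin on C4, D4, E4 — each up a 2nd from the last.
Continuing the starts: F#4 → G#4 → A#4.
Statement 6 starts on A#4 and keeps the same exact contour: A#4 F#4 E4.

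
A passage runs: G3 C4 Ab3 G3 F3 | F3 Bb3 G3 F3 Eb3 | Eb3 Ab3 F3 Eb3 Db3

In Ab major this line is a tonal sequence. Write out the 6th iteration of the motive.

With a 5-note motive the entries are G3, F3, Eb3, each down a 2nd from the previous.
Extending down a 2nd: Db3 → C3 → Bb2.
From Bb2 the diatonic shape gives Bb2 Eb3 C3 Bb2 Ab2.

Bb2 Eb3 C3 Bb2 Ab2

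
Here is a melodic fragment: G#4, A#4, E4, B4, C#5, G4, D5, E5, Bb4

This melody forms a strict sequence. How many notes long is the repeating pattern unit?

3

Try groups of 3 (3 cells in 9 notes):
G#4 A#4 E4 | B4 C#5 G4 | D5 E5 Bb4
That's a consistent up a 3rd shift per cell, and no other grouping gives one.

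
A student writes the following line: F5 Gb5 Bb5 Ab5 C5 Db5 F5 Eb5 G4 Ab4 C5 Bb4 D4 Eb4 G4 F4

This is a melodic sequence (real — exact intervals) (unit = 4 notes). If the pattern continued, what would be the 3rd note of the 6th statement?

Grouping in 4s, the 3rd note of each cell is Bb5, F5, C5, G4.
Each moves down a 4th. Continuing: D4 → A3.

A3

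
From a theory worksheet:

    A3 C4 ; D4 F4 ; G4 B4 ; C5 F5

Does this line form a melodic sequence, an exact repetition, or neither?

neither

Note 2 of cell 4 is F5; if this were a sequence it would be E5. No unit length gives a consistent transposition pattern.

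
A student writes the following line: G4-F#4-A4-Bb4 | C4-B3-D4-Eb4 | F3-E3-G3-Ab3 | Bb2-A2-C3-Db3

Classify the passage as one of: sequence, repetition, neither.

sequence

Each 4-note cell is the previous one transposed down a 5th.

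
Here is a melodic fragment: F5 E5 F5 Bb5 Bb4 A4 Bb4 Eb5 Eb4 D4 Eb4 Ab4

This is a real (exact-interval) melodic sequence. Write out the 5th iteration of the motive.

With a 4-note motive the entries are F5, Bb4, Eb4, each down a 5th from the previous.
Continuing the starts: Ab3 → Db3.
So cell 5 is Db3 C3 Db3 Gb3.

Db3 C3 Db3 Gb3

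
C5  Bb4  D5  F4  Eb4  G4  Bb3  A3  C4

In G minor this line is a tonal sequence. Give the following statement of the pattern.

Taking 3-note groups, the heads are C5, F4, Bb3: the pattern moves down a 5th.
Statement 4 starts on Eb3 and keeps the same diatonic contour: Eb3 D3 F3.

Eb3 D3 F3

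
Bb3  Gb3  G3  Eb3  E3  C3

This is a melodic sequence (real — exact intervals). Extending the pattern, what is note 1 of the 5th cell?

A#2

With 2-note cells, note 1 of each statement runs Bb3, G3, E3.
Extending down a 3rd: C#3 → A#2.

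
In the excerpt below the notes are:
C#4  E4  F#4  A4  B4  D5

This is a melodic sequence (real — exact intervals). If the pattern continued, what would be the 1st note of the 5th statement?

A5

Grouping in 2s, the 1st note of each cell is C#4, F#4, B4.
Carrying that up a 4th forward: E5 → A5.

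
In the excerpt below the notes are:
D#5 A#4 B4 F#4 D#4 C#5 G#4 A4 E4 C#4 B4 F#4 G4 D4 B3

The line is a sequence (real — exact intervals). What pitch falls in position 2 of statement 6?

The unit is 5 notes. Position-2 pitches of the 3 shown cells: A#4, G#4, F#4.
Carrying that down a 2nd forward: E4 → D4 → C4.

C4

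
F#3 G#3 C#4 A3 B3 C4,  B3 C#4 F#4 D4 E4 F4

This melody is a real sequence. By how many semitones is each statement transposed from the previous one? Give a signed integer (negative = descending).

With a 6-note motive the entries are F#3, B3, each up a 4th from the previous.
F#3 to B3 spans +5 semitones.

5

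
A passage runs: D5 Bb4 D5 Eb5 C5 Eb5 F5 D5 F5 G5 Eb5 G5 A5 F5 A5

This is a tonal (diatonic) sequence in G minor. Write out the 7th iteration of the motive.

C6 A5 C6

Unit = 3 notes; the statements start on D5, Eb5, F5, G5, A5, moving up a 2nd each time.
Continuing the starts: Bb5 → C6.
Statement 7 starts on C6 and keeps the same diatonic contour: C6 A5 C6.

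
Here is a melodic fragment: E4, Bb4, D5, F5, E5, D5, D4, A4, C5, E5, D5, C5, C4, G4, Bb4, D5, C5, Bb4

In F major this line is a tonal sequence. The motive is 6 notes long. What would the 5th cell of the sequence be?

With a 6-note motive the entries are E4, D4, C4, each down a 2nd from the previous.
Continuing the starts: Bb3 → A3.
So cell 5 is A3 E4 G4 Bb4 A4 G4.

A3 E4 G4 Bb4 A4 G4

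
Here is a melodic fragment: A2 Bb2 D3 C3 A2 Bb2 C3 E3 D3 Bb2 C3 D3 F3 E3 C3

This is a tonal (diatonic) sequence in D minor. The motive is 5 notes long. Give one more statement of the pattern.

D3 E3 G3 F3 D3

The 5-note cells begin on A2, Bb2, C3 — each up a 2nd from the last.
Statement 4 starts on D3 and keeps the same diatonic contour: D3 E3 G3 F3 D3.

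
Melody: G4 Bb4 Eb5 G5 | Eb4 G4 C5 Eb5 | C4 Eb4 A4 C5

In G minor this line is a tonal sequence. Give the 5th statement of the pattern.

With a 4-note motive the entries are G4, Eb4, C4, each down a 3rd from the previous.
Carrying on: A3 → F3.
Statement 5 starts on F3 and keeps the same diatonic contour: F3 A3 D4 F4.

F3 A3 D4 F4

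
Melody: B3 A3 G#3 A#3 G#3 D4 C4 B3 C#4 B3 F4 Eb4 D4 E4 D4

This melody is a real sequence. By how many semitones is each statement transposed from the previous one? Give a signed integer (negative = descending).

3

The 5-note cells begin on B3, D4, F4 — each up a 3rd from the last.
Counting half-steps from B3 to D4: 3.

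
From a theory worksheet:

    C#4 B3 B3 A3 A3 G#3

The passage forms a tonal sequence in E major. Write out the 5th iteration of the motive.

Taking 2-note groups, the heads are C#4, B3, A3: the pattern moves down a 2nd.
Continuing the starts: G#3 → F#3.
From F#3 the diatonic shape gives F#3 E3.

F#3 E3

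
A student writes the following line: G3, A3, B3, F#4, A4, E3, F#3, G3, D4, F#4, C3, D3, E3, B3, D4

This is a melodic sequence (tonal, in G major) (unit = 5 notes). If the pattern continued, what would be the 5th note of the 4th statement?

Grouping in 5s, the 5th note of each cell is A4, F#4, D4.
From D4, down a 3rd gives B3.

B3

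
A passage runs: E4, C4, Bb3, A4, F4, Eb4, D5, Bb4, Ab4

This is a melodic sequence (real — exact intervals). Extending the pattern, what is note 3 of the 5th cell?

With 3-note cells, note 3 of each statement runs Bb3, Eb4, Ab4.
Each moves up a 4th. Continuing: Db5 → Gb5.

Gb5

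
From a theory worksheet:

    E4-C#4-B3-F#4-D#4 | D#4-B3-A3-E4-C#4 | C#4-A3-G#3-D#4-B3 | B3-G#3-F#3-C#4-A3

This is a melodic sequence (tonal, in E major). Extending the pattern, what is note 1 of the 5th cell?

A3

Grouping in 5s, the 1st note of each cell is E4, D#4, C#4, B3.
Each moves down a 2nd; the next is A3.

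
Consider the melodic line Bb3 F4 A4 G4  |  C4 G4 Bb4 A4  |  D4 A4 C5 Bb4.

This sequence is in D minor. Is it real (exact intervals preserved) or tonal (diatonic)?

tonal

Every note is diatonic to D minor.
Cell 1 has +4 semitones from note 2 to 3, but cell 2 has +3 — the interval quality changes while the contour stays the same, which is the hallmark of a tonal sequence.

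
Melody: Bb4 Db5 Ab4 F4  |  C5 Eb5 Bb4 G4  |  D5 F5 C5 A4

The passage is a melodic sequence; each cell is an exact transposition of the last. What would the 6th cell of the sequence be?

G#5 B5 F#5 D#5

With a 4-note motive the entries are Bb4, C5, D5, each up a 2nd from the previous.
Continuing the starts: E5 → F#5 → G#5.
From G#5 the exact shape gives G#5 B5 F#5 D#5.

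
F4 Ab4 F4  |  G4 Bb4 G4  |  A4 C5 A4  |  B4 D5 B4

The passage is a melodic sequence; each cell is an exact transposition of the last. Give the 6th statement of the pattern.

Unit = 3 notes; the statements start on F4, G4, A4, B4, moving up a 2nd each time.
Carrying on: C#5 → D#5.
From D#5 the exact shape gives D#5 F#5 D#5.

D#5 F#5 D#5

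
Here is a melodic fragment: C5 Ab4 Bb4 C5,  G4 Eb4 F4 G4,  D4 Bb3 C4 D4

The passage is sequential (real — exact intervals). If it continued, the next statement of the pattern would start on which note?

A3

Taking 4-note groups, the heads are C5, G4, D4: the pattern moves down a 4th.
The next head, down a 4th from D4, is A3.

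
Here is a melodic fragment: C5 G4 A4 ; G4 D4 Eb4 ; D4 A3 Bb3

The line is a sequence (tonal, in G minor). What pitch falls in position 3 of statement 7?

The unit is 3 notes. Position-3 pitches of the 3 shown cells: A4, Eb4, Bb3.
Carrying that down a 4th forward: F3 → C3 → G2 → D2.

D2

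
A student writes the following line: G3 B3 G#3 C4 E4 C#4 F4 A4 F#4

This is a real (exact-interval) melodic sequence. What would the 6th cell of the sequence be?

Taking 3-note groups, the heads are G3, C4, F4: the pattern moves up a 4th.
Extending up a 4th: Bb4 → Eb5 → Ab5.
So cell 6 is Ab5 C6 A5.

Ab5 C6 A5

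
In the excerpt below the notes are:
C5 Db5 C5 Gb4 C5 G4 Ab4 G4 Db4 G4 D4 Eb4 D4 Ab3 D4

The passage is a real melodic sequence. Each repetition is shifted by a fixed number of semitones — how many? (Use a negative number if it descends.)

-5

With a 5-note motive the entries are C5, G4, D4, each down a 4th from the previous.
Counting half-steps from C5 to G4: -5.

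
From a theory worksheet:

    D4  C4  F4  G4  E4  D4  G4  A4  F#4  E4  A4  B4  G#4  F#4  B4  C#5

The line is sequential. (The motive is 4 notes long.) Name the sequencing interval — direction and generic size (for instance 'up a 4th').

up a 2nd

With a 4-note motive the entries are D4, E4, F#4, G#4, each up a 2nd from the previous.
D4 to E4 is up a 2nd.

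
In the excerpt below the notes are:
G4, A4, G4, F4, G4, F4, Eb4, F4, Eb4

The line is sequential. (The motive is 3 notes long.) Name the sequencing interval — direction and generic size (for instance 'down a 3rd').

The 3-note cells begin on G4, F4, Eb4 — each down a 2nd from the last.
From G4 to F4: down a 2nd.

down a 2nd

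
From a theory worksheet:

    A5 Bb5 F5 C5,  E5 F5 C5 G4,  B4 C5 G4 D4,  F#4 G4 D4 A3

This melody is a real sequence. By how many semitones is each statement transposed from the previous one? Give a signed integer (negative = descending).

-5

The 4-note cells begin on A5, E5, B4, F#4 — each down a 4th from the last.
Counting half-steps from A5 to E5: -5.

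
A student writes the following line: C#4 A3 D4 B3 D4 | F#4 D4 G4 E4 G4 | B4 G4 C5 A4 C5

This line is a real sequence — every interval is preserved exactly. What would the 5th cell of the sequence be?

A5 F5 Bb5 G5 Bb5

With a 5-note motive the entries are C#4, F#4, B4, each up a 4th from the previous.
Extending up a 4th: E5 → A5.
From A5 the exact shape gives A5 F5 Bb5 G5 Bb5.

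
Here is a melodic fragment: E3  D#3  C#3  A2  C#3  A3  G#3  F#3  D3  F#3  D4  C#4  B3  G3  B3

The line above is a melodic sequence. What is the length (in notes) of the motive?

5

Try groups of 5 (3 cells in 15 notes):
E3 D#3 C#3 A2 C#3 | A3 G#3 F#3 D3 F#3 | D4 C#4 B3 G3 B3
That's a consistent up a 4th shift per cell, and no other grouping gives one.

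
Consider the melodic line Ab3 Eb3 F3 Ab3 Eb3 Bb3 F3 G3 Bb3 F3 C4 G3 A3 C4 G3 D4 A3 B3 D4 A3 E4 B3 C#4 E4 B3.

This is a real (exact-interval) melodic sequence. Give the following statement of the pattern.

F#4 C#4 D#4 F#4 C#4

Unit = 5 notes; the statements start on Ab3, Bb3, C4, D4, E4, moving up a 2nd each time.
So cell 6 is F#4 C#4 D#4 F#4 C#4.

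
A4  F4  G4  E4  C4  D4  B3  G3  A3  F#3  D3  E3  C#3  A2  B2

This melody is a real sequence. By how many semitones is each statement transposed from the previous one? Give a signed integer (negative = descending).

-5

The 3-note cells begin on A4, E4, B3, F#3, C#3 — each down a 4th from the last.
A4→E4 is 64 − 69 = -5 semitones.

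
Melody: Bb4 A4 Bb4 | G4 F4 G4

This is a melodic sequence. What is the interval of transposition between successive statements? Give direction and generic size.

With a 3-note motive the entries are Bb4, G4, each down a 3rd from the previous.
Bb4 to G4 is down a 3rd.

down a 3rd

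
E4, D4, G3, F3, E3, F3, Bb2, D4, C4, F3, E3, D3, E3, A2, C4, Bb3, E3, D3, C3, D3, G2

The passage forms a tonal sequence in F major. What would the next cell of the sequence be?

Unit = 7 notes; the statements start on E4, D4, C4, moving down a 2nd each time.
So cell 4 is Bb3 A3 D3 C3 Bb2 C3 F2.

Bb3 A3 D3 C3 Bb2 C3 F2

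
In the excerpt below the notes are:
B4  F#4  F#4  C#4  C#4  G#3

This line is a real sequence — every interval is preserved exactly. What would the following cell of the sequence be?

G#3 D#3

Unit = 2 notes; the statements start on B4, F#4, C#4, moving down a 4th each time.
From G#3 the exact shape gives G#3 D#3.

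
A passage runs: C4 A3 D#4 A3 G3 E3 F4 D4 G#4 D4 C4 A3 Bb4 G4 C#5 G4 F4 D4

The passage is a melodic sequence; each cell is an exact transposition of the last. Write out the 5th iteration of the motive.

Ab5 F5 B5 F5 Eb5 C5

The 6-note cells begin on C4, F4, Bb4 — each up a 4th from the last.
Extending up a 4th: Eb5 → Ab5.
From Ab5 the exact shape gives Ab5 F5 B5 F5 Eb5 C5.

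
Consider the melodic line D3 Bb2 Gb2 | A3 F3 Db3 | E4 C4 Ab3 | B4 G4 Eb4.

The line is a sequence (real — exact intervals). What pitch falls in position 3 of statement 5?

Grouping in 3s, the 3rd note of each cell is Gb2, Db3, Ab3, Eb4.
One more up a 5th gives Bb4.

Bb4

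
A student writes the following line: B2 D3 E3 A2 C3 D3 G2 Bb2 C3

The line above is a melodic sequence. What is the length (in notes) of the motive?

9 notes total. Splitting into 3 groups of 3:
B2 D3 E3 | A2 C3 D3 | G2 Bb2 C3
That's a consistent down a 2nd shift per cell, and no other grouping gives one.

3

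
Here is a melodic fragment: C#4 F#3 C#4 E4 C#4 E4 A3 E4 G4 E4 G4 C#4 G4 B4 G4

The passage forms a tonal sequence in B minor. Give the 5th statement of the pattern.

The 5-note cells begin on C#4, E4, G4 — each up a 3rd from the last.
Extending up a 3rd: B4 → D5.
From D5 the diatonic shape gives D5 G4 D5 F#5 D5.

D5 G4 D5 F#5 D5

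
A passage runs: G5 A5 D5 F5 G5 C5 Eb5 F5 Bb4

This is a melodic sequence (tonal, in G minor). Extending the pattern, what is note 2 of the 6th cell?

C5

Grouping in 3s, the 2nd note of each cell is A5, G5, F5.
Each moves down a 2nd. Continuing: Eb5 → D5 → C5.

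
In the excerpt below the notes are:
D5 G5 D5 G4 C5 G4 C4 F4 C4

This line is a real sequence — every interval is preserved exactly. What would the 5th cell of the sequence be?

The 3-note cells begin on D5, G4, C4 — each down a 5th from the last.
Continuing the starts: F3 → Bb2.
So cell 5 is Bb2 Eb3 Bb2.

Bb2 Eb3 Bb2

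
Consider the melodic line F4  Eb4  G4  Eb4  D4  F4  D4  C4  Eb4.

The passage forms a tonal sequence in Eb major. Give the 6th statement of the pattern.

Taking 3-note groups, the heads are F4, Eb4, D4: the pattern moves down a 2nd.
Carrying on: C4 → Bb3 → Ab3.
Statement 6 starts on Ab3 and keeps the same diatonic contour: Ab3 G3 Bb3.

Ab3 G3 Bb3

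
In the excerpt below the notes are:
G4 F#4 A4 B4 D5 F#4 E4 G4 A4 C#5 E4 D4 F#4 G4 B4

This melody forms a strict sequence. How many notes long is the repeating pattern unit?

5

15 notes total. Splitting into 3 groups of 5:
G4 F#4 A4 B4 D5 | F#4 E4 G4 A4 C#5 | E4 D4 F#4 G4 B4
Each cell is the previous one down a 2nd — so the unit is 5 notes.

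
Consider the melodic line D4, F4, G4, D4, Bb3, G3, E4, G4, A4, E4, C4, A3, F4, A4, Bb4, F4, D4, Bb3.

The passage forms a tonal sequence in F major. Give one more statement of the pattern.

The 6-note cells begin on D4, E4, F4 — each up a 2nd from the last.
Statement 4 starts on G4 and keeps the same diatonic contour: G4 Bb4 C5 G4 E4 C4.

G4 Bb4 C5 G4 E4 C4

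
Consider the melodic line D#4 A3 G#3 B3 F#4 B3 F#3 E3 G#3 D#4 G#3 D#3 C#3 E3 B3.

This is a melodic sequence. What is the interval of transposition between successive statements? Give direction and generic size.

The 5-note cells begin on D#4, B3, G#3 — each down a 3rd from the last.
D#4 to B3 is down a 3rd.

down a 3rd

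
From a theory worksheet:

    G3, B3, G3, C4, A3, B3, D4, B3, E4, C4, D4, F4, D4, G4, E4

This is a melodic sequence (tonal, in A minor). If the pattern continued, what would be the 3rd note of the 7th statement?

The unit is 5 notes. Position-3 pitches of the 3 shown cells: G3, B3, D4.
Each moves up a 3rd. Continuing: F4 → A4 → C5 → E5.

E5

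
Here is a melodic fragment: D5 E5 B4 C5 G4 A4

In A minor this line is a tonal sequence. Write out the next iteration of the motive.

E4 F4

The 2-note cells begin on D5, B4, G4 — each down a 3rd from the last.
From E4 the diatonic shape gives E4 F4.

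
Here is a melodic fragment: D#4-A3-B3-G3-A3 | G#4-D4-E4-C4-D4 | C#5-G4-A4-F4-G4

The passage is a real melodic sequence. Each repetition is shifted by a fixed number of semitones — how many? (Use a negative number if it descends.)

Taking 5-note groups, the heads are D#4, G#4, C#5: the pattern moves up a 4th.
D#4→G#4 is 68 − 63 = 5 semitones.

5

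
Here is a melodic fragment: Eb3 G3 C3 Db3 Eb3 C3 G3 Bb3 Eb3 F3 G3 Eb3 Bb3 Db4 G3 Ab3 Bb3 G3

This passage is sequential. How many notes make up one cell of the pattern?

18 notes total. Splitting into 3 groups of 6:
Eb3 G3 C3 Db3 Eb3 C3 | G3 Bb3 Eb3 F3 G3 Eb3 | Bb3 Db4 G3 Ab3 Bb3 G3
That's a consistent up a 3rd shift per cell, and no other grouping gives one.

6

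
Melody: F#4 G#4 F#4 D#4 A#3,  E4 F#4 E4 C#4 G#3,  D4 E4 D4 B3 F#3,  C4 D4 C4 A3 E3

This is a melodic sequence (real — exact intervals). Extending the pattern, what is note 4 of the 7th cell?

Eb3

Grouping in 5s, the 4th note of each cell is D#4, C#4, B3, A3.
Carrying that down a 2nd forward: G3 → F3 → Eb3.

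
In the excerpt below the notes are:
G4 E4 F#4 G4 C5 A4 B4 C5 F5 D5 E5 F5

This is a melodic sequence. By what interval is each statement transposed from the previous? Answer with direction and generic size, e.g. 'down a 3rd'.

Unit = 4 notes; the statements start on G4, C5, F5, moving up a 4th each time.
G4 to C5 is up a 4th.

up a 4th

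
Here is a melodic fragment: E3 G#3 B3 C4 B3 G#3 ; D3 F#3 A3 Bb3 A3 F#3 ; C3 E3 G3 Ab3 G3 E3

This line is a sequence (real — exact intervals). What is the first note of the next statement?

Unit = 6 notes; the statements start on E3, D3, C3, moving down a 2nd each time.
The next head, down a 2nd from C3, is Bb2.

Bb2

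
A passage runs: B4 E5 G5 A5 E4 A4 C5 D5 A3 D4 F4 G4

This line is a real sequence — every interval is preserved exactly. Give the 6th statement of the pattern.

C2 F2 Ab2 Bb2

Taking 4-note groups, the heads are B4, E4, A3: the pattern moves down a 5th.
Continuing the starts: D3 → G2 → C2.
From C2 the exact shape gives C2 F2 Ab2 Bb2.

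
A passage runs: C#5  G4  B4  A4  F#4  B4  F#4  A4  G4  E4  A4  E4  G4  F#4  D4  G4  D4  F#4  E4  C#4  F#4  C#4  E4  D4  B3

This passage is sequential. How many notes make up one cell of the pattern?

5

25 notes total. Splitting into 5 groups of 5:
C#5 G4 B4 A4 F#4 | B4 F#4 A4 G4 E4 | A4 E4 G4 F#4 D4 | G4 D4 F#4 E4 C#4 | F#4 C#4 E4 D4 B3
That's a consistent down a 2nd shift per cell, and no other grouping gives one.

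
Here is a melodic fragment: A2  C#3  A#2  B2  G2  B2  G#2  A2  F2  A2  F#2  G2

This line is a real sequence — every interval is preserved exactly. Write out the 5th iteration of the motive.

The 4-note cells begin on A2, G2, F2 — each down a 2nd from the last.
Extending down a 2nd: Eb2 → Db2.
So cell 5 is Db2 F2 D2 Eb2.

Db2 F2 D2 Eb2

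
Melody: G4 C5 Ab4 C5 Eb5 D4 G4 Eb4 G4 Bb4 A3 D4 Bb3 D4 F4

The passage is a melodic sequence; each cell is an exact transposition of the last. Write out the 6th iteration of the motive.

F#2 B2 G2 B2 D3

Taking 5-note groups, the heads are G4, D4, A3: the pattern moves down a 4th.
Continuing the starts: E3 → B2 → F#2.
From F#2 the exact shape gives F#2 B2 G2 B2 D3.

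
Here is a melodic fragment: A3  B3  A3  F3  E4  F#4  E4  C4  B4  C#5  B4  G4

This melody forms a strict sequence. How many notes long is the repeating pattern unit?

Try groups of 4 (3 cells in 12 notes):
A3 B3 A3 F3 | E4 F#4 E4 C4 | B4 C#5 B4 G4
That's a consistent up a 5th shift per cell, and no other grouping gives one.

4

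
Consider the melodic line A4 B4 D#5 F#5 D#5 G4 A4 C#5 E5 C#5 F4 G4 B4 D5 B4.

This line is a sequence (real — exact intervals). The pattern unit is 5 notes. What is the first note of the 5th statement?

Db4

Unit = 5 notes; the statements start on A4, G4, F4, moving down a 2nd each time.
Extending the heads down a 2nd: Eb4 → Db4.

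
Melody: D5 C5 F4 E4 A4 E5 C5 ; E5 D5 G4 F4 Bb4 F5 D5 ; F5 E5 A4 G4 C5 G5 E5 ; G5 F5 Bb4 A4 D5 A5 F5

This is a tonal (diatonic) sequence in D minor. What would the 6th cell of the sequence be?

Unit = 7 notes; the statements start on D5, E5, F5, G5, moving up a 2nd each time.
Carrying on: A5 → Bb5.
Statement 6 starts on Bb5 and keeps the same diatonic contour: Bb5 A5 D5 C5 F5 C6 A5.

Bb5 A5 D5 C5 F5 C6 A5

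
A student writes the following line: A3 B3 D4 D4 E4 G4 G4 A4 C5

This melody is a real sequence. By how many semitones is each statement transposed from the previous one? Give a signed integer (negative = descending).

5

The 3-note cells begin on A3, D4, G4 — each up a 4th from the last.
A3→D4 is 62 − 57 = 5 semitones.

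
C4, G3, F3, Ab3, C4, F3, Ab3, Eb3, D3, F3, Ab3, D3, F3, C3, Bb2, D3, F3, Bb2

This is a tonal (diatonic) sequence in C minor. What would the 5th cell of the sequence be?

Bb2 F2 Eb2 G2 Bb2 Eb2

With a 6-note motive the entries are C4, Ab3, F3, each down a 3rd from the previous.
Extending down a 3rd: D3 → Bb2.
So cell 5 is Bb2 F2 Eb2 G2 Bb2 Eb2.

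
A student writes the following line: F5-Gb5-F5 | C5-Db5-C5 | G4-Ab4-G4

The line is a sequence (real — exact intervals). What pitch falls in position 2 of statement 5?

Grouping in 3s, the 2nd note of each cell is Gb5, Db5, Ab4.
Each moves down a 4th. Continuing: Eb4 → Bb3.

Bb3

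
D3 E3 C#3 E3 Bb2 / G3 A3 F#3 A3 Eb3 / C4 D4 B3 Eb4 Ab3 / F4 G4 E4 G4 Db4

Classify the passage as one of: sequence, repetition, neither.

Note 4 of cell 3 is Eb4; if this were a sequence it would be D4. No unit length gives a consistent transposition pattern.

neither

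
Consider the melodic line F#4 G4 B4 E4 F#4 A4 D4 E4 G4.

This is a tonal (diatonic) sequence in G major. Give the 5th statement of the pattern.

Unit = 3 notes; the statements start on F#4, E4, D4, moving down a 2nd each time.
Carrying on: C4 → B3.
From B3 the diatonic shape gives B3 C4 E4.

B3 C4 E4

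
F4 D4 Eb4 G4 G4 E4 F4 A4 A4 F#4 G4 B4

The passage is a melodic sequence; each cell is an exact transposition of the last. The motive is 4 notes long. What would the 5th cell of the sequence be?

C#5 A#4 B4 D#5

With a 4-note motive the entries are F4, G4, A4, each up a 2nd from the previous.
Continuing the starts: B4 → C#5.
So cell 5 is C#5 A#4 B4 D#5.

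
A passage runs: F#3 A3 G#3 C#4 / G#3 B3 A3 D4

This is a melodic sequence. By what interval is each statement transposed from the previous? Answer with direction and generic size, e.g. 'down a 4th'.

up a 2nd

Taking 4-note groups, the heads are F#3, G#3: the pattern moves up a 2nd.
From F#3 to G#3: up a 2nd.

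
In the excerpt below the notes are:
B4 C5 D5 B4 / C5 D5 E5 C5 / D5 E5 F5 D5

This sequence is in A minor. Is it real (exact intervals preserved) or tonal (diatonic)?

Every note is diatonic to A minor.
Cell 1 has +1 semitones from note 1 to 2, but cell 2 has +2 — the interval quality changes while the contour stays the same, which is the hallmark of a tonal sequence.

tonal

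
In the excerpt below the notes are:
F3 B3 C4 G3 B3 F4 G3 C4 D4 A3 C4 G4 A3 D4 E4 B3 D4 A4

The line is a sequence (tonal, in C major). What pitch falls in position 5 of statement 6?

The unit is 6 notes. Position-5 pitches of the 3 shown cells: B3, C4, D4.
Extending up a 2nd: E4 → F4 → G4.

G4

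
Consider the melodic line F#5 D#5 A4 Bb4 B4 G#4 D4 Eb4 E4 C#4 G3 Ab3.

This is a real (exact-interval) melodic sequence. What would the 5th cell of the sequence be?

With a 4-note motive the entries are F#5, B4, E4, each down a 5th from the previous.
Carrying on: A3 → D3.
So cell 5 is D3 B2 F2 Gb2.

D3 B2 F2 Gb2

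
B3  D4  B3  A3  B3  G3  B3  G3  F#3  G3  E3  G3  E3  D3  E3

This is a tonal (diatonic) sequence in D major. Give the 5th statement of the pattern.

A2 C#3 A2 G2 A2

The 5-note cells begin on B3, G3, E3 — each down a 3rd from the last.
Continuing the starts: C#3 → A2.
Statement 5 starts on A2 and keeps the same diatonic contour: A2 C#3 A2 G2 A2.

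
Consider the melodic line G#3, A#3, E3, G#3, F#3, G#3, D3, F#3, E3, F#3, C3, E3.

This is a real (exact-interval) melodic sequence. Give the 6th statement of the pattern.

Taking 4-note groups, the heads are G#3, F#3, E3: the pattern moves down a 2nd.
Extending down a 2nd: D3 → C3 → Bb2.
Statement 6 starts on Bb2 and keeps the same exact contour: Bb2 C3 Gb2 Bb2.

Bb2 C3 Gb2 Bb2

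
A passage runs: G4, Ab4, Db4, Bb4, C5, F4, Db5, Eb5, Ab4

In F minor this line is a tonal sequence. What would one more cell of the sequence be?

Taking 3-note groups, the heads are G4, Bb4, Db5: the pattern moves up a 3rd.
From F5 the diatonic shape gives F5 G5 C5.

F5 G5 C5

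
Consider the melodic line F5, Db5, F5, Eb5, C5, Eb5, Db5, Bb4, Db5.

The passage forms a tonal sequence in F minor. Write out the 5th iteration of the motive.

The 3-note cells begin on F5, Eb5, Db5 — each down a 2nd from the last.
Extending down a 2nd: C5 → Bb4.
From Bb4 the diatonic shape gives Bb4 G4 Bb4.

Bb4 G4 Bb4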